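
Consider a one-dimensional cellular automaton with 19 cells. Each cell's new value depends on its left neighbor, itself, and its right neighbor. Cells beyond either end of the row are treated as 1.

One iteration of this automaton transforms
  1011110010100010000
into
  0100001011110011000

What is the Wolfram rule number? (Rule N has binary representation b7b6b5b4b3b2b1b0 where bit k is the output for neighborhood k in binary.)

position 3: 111 → 0  (bit 7 = 0)
position 0: 110 → 0  (bit 6 = 0)
position 1: 101 → 1  (bit 5 = 1)
position 6: 100 → 1  (bit 4 = 1)
position 2: 011 → 0  (bit 3 = 0)
position 8: 010 → 1  (bit 2 = 1)
position 7: 001 → 0  (bit 1 = 0)
position 12: 000 → 0  (bit 0 = 0)
bits b7..b0 = 00110100 = 52

52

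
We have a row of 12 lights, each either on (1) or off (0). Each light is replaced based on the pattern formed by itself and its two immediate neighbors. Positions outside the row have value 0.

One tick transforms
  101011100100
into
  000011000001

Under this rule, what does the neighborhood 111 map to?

At position 5 the neighborhood is 111; the next row has 1 there.

1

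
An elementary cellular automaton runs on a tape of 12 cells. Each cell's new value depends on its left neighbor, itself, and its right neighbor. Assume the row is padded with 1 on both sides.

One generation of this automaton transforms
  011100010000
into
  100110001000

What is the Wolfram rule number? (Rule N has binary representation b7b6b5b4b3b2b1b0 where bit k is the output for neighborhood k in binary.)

position 2: 111 → 0  (bit 7 = 0)
position 3: 110 → 1  (bit 6 = 1)
position 0: 101 → 1  (bit 5 = 1)
position 4: 100 → 1  (bit 4 = 1)
position 1: 011 → 0  (bit 3 = 0)
position 7: 010 → 0  (bit 2 = 0)
position 6: 001 → 0  (bit 1 = 0)
position 5: 000 → 0  (bit 0 = 0)
bits b7..b0 = 01110000 = 112

112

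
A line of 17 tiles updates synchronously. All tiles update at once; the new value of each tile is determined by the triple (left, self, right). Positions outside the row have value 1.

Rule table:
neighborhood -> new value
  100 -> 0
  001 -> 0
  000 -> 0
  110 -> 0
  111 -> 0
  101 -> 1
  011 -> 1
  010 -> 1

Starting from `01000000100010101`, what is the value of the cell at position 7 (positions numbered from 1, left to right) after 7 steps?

11000000100011111
00000000100010000
00000000100010000  (fixed point — unchanged through step 7)
position 7 holds 0

0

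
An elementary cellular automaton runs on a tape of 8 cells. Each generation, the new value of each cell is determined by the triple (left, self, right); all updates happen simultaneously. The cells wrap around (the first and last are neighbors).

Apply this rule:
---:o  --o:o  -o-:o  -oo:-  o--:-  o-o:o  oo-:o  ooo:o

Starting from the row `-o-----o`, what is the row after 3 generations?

oooo-ooo

oo-ooooo
ooo-oooo
oooo-ooo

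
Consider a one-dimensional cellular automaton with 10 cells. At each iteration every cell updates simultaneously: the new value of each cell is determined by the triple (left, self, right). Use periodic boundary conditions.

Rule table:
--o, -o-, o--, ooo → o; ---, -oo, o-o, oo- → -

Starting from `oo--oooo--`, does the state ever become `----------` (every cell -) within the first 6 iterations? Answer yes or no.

no

iteration 1: --oo-oo-oo
iteration 2: oo--------
iteration 3: --o------o
iteration 4: oooo----oo
iteration 5: ooo-o--o-o
iteration 6: oo--oooo--
iteration 6 is oo--oooo--, still not uniform -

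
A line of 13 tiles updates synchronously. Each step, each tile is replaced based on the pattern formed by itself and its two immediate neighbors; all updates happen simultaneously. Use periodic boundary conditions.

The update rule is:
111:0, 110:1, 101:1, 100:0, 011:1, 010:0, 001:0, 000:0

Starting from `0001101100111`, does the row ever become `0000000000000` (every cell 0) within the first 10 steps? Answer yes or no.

yes

0001111100101
0001000100010
0000000000000
all cells are 0 at step 3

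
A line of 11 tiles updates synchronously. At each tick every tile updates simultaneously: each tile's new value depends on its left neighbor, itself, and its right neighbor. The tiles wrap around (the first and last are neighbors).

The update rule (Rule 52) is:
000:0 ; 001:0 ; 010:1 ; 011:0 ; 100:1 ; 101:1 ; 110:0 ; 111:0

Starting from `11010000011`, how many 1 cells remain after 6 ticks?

1

00111000000
00000100000
00000110000
00000001000
00000001100
00000000010
count of 1: 1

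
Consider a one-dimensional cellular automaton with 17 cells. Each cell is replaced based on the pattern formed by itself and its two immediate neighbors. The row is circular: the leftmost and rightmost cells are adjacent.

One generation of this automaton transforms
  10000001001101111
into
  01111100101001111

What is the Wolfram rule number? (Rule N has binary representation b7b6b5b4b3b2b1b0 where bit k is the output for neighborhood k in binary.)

position 14: 111 → 1  (bit 7 = 1)
position 0: 110 → 0  (bit 6 = 0)
position 12: 101 → 0  (bit 5 = 0)
position 1: 100 → 1  (bit 4 = 1)
position 10: 011 → 1  (bit 3 = 1)
position 7: 010 → 0  (bit 2 = 0)
position 6: 001 → 0  (bit 1 = 0)
position 2: 000 → 1  (bit 0 = 1)
bits b7..b0 = 10011001 = 153

153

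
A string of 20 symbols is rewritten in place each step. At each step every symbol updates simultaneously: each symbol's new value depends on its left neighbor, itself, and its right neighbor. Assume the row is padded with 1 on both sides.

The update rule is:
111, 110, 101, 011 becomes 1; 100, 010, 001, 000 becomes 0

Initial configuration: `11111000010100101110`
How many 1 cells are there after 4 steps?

10

11111000001000011111
11111000000000011111
11111000000000011111  (fixed point — unchanged through step 4)
count of 1: 10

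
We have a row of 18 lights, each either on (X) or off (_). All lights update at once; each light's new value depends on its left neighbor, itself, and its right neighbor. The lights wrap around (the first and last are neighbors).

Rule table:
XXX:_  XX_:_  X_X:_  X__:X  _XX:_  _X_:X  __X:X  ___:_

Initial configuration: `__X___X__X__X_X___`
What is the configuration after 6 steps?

step 1: _XXX_XXXXXXXX_XX__
step 2: X_______________X_
step 3: XX_____________XX_
step 4: __X___________X___
step 5: _XXX_________XXX__
step 6: X___X_______X___X_

X___X_______X___X_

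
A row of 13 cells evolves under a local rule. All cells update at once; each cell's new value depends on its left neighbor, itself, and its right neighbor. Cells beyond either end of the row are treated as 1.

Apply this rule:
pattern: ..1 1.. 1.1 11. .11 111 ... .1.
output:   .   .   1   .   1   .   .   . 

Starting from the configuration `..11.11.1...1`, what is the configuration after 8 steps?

..1.11.1....1
...11.1.....1
...1.1......1
....1.......1
............1
............1  (fixed point — unchanged through step 8)

............1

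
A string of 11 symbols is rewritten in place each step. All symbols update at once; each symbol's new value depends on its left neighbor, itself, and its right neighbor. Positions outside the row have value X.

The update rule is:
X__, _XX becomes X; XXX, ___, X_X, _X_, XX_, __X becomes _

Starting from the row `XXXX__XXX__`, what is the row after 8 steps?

X__X__X____

____X_X__X_
X______X___
_X______X__
__X______X_
X__X_______
_X__X______
__X__X_____
X__X__X____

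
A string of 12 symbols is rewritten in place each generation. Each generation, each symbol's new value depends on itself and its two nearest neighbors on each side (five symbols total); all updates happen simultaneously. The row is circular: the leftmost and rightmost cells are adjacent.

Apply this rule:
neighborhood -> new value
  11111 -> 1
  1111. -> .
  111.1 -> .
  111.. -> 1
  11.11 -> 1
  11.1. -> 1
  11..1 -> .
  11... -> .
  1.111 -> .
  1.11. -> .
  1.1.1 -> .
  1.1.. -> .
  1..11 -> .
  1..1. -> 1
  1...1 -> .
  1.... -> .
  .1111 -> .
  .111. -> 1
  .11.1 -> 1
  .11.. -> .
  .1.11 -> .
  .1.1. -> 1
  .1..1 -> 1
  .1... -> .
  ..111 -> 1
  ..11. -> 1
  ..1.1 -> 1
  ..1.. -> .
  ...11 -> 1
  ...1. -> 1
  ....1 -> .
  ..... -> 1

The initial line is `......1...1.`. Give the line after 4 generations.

1.1...1...11

.111.1...1..
111.1...1...
11.1...1...1
1.1...1...11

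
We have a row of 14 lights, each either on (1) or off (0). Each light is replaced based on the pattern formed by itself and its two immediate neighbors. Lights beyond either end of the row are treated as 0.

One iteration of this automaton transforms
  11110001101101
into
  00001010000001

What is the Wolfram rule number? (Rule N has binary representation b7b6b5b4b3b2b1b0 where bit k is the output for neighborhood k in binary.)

22

position 1: 111 → 0  (bit 7 = 0)
position 3: 110 → 0  (bit 6 = 0)
position 9: 101 → 0  (bit 5 = 0)
position 4: 100 → 1  (bit 4 = 1)
position 0: 011 → 0  (bit 3 = 0)
position 13: 010 → 1  (bit 2 = 1)
position 6: 001 → 1  (bit 1 = 1)
position 5: 000 → 0  (bit 0 = 0)
bits b7..b0 = 00010110 = 22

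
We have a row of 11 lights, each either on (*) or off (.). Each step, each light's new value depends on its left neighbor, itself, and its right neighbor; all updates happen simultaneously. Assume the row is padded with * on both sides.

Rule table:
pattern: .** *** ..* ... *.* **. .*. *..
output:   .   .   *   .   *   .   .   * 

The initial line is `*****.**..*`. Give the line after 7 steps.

.*.*.*..**.

step 1: .....*..**.
step 2: *...*.**..*
step 3: .*.*.*..**.
step 4: *.*.*.**..*
step 5: .*.*.*..**.  (repeats step 3; period 2)
step 7: .*.*.*..**.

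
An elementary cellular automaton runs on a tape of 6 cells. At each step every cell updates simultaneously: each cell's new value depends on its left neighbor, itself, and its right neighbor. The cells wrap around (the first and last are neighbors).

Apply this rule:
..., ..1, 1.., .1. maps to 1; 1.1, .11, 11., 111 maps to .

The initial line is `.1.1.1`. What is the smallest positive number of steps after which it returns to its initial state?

.1.1.1

1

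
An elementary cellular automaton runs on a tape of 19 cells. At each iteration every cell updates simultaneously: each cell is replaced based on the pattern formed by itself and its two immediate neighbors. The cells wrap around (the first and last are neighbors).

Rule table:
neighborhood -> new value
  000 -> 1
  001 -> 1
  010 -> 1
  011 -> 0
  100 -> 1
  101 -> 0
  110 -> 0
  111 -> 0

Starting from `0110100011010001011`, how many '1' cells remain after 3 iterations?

9

iteration 1: 0000111100011111000
iteration 2: 1111000011100000111
iteration 3: 0000111100011111000
count of 1: 9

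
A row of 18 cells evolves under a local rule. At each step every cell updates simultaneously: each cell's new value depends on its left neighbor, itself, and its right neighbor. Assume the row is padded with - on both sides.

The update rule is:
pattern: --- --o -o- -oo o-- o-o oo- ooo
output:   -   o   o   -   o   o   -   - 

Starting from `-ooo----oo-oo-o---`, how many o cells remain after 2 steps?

step 1: o---o--o--o--ooo--
step 2: oo-oooooooooo---o-
count of o: 13

13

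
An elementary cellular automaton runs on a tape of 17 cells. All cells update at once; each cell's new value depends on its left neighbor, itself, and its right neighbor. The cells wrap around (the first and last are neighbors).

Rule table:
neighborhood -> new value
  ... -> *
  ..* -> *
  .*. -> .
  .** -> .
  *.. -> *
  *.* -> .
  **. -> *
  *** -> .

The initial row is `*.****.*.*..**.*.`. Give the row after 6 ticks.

***.****.**.*****

tick 1: .....*....**.*...
tick 2: *****.****.*..***
tick 3: ....*....*..**...
tick 4: ****.****.**.****
tick 5: ...*....*..*.....
tick 6: ***.****.**.*****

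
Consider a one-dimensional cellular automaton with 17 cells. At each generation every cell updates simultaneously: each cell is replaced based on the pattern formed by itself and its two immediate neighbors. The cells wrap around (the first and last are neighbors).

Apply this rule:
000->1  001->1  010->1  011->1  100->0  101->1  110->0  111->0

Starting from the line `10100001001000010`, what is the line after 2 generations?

00011000110110000

generation 1: 11101111011011111
generation 2: 00011000110110000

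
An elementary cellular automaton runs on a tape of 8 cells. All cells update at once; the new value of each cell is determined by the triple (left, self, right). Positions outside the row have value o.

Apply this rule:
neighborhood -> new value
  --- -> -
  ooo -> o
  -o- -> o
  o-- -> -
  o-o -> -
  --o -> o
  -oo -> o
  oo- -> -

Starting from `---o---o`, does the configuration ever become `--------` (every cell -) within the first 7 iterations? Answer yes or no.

no

iteration 1: --oo--oo
iteration 2: -oo--ooo
iteration 3: -o--oooo
iteration 4: -o-ooooo
iteration 5: -o-ooooo  (fixed point — unchanged through iteration 7)
iteration 7 is -o-ooooo, still not uniform -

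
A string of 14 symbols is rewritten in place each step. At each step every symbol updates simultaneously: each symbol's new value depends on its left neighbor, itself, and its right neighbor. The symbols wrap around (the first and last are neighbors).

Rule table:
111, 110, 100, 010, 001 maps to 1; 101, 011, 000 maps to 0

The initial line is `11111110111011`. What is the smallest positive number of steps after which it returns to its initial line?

11111110011001
11111111101110
01111111100110
10111111111011
10011111111001
11101111111110
01100111111110
10111011111111
10011001111111
11101110111111
11100110011111
11111011101111
11111001100111
11111110111011

14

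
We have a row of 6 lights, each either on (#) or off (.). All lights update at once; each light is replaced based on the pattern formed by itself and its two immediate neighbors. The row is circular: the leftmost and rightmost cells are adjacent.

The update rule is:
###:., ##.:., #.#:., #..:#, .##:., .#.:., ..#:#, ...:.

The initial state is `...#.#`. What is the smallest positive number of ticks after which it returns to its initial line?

2

tick 1: #.#...
tick 2: ...#.#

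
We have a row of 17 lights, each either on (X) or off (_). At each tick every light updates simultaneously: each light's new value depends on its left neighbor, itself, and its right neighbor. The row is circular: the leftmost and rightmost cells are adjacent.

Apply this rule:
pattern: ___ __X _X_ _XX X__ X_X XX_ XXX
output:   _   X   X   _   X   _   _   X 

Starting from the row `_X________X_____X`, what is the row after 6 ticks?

_XX______XXX___XX
___X____X_X_X_X__
__XXX__XX_X_X_XX_
_X_X_XX___X_X___X
_X_X___X_XX_XX_XX
_X_XX_XX_________

_X_XX_XX_________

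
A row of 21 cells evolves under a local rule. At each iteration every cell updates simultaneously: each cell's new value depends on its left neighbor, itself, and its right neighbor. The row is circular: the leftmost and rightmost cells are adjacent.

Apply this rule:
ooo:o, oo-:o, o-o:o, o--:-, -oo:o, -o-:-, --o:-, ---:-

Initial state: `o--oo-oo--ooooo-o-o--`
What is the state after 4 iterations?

---ooooo--ooooooo----

iteration 1: ---ooooo--oooooo-o---
iteration 2: ---ooooo--ooooooo----
iteration 3: ---ooooo--ooooooo----  (fixed point — unchanged through iteration 4)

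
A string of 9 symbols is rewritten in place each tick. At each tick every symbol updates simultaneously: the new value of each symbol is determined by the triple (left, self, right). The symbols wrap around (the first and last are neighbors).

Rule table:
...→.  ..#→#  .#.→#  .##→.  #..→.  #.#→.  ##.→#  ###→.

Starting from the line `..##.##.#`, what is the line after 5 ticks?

.#.#..#.#

.#.#..#.#
.#.#.##.#
.#.#..#.#  (repeats tick 1; period 2)
tick 5: .#.#..#.#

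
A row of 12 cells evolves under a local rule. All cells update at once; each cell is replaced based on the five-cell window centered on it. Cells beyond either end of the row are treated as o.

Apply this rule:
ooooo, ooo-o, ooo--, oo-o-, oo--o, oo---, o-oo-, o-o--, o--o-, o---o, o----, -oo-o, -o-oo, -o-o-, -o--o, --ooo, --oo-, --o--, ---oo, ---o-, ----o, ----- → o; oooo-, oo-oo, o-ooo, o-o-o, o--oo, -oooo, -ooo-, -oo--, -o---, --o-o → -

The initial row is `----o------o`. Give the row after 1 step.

ooooo-oooooo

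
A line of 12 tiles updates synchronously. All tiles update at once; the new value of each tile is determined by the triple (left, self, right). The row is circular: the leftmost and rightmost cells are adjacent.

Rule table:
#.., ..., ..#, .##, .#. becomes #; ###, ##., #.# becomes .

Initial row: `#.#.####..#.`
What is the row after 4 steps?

#.#.#...###.
#.#.#####...
#.#.#....###
..#.######..

..#.######..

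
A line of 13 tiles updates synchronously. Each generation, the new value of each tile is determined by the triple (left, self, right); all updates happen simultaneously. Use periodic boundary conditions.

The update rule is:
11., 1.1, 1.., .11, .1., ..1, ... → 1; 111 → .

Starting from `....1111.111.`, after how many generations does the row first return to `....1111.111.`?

2

generation 1: 11111..111.11
generation 2: ....1111.111.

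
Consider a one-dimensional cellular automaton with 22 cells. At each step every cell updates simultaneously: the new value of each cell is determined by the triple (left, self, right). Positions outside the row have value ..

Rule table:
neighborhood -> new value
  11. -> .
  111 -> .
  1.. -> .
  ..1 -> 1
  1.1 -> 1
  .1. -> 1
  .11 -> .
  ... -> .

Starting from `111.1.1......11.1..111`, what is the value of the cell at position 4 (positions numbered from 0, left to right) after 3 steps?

.

step 1: ...1111.....1..11.1...
step 2: ..1........11.1..11...
step 3: .11.......1..11.1.....
position 4 holds .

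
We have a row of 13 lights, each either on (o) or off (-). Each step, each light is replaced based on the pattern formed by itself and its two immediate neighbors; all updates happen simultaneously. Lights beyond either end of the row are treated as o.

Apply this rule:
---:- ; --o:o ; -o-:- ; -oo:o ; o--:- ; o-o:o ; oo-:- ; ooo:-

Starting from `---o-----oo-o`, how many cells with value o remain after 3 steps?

6

--o-----oo-oo
-o-----oo-oo-
o-----oo-oo-o
count of o: 6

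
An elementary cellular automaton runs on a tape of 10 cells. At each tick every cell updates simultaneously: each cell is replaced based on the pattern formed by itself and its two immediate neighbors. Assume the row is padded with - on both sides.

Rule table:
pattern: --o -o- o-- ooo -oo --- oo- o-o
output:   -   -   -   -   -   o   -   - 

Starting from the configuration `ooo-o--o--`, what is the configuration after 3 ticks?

---------o
oooooooo--
---------o

---------o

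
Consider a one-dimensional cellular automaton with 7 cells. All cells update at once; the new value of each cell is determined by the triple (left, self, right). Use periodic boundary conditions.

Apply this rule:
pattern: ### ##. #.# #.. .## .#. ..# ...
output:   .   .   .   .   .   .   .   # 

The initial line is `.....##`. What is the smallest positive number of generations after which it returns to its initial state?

2

.###...
.....##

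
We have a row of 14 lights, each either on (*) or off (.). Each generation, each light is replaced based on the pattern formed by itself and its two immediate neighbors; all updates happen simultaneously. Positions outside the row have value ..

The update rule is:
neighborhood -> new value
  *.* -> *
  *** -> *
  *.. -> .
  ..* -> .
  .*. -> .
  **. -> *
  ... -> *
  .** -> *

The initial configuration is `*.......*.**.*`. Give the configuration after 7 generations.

..*****..****.
*.*****..****.
.******..****.
.******..****.  (fixed point — unchanged through generation 7)

.******..****.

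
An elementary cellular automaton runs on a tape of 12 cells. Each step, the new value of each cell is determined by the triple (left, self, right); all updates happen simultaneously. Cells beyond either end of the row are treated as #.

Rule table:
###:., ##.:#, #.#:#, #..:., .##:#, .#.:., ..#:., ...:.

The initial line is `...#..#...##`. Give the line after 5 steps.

..........#.
...........#
...........#  (fixed point — unchanged through step 5)

...........#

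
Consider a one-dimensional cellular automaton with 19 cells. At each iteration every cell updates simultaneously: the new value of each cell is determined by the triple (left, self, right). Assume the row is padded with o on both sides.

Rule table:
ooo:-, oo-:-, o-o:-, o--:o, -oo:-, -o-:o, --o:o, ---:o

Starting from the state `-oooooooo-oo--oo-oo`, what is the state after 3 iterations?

------------oo-----

iteration 1: ------------oo-----
iteration 2: oooooooooooo--ooooo
iteration 3: ------------oo-----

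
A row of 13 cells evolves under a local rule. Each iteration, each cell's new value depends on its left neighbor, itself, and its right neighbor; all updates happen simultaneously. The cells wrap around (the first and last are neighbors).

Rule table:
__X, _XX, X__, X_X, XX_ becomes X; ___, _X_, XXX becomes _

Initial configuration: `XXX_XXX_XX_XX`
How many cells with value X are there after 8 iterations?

11

__XXX_XXXXXX_
_XX_XXX____XX
XXXXX_XX__XXX
____XXXXXXX__
___XX_____XX_
__XXXX___XXXX
XXX__XX_XX__X
__XXXXXXXXXXX
count of X: 11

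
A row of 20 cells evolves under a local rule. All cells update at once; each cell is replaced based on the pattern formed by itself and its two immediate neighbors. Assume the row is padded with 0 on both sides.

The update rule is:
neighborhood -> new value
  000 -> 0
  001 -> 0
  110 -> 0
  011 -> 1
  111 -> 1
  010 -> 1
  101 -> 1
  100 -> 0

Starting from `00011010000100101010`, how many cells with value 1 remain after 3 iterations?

6

00010110000100111110
00011100000100111100
00011000000100111000
count of 1: 6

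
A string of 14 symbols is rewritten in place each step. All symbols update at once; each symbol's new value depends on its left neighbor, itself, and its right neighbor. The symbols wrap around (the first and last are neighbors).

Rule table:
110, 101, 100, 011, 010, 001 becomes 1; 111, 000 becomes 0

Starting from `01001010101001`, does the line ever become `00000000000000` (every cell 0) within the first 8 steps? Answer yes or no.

step 1: 11111111111111
step 2: 00000000000000
all cells are 0 at step 2

yes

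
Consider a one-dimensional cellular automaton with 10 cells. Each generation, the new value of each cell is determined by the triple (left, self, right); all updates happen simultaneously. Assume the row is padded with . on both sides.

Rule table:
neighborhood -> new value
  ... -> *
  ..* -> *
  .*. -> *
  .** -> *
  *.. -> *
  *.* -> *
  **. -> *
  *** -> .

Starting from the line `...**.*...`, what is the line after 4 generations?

generation 1: **********
generation 2: *........*
generation 3: **********  (repeats generation 1; period 2)
generation 4: *........*

*........*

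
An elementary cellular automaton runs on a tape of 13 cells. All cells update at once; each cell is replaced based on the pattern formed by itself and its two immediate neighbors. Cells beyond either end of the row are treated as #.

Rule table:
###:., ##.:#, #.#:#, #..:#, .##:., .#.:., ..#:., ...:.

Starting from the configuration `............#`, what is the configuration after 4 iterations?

#.##.........

#............
##...........
.##..........
#.##.........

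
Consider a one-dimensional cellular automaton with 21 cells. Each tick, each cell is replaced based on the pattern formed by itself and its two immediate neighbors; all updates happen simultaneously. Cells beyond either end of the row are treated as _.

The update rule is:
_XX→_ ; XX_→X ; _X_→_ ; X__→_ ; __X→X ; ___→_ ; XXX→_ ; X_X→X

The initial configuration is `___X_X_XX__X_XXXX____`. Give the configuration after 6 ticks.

_X_X_X_X___X_________

tick 1: __X_X_X_X_X_X___X____
tick 2: _X_X_X_X_X_X___X_____
tick 3: X_X_X_X_X_X___X______
tick 4: _X_X_X_X_X___X_______
tick 5: X_X_X_X_X___X________
tick 6: _X_X_X_X___X_________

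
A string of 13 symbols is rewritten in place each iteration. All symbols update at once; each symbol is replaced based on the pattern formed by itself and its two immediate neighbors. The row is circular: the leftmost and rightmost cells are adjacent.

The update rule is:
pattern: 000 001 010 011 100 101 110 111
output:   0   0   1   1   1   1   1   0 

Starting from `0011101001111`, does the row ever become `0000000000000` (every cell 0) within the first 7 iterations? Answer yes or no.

1010111101001
1111100111101
0000110100111
1000111110101
1100100011111
0110110010000
0111111011000
iteration 7 is 0111111011000, still not uniform 0

no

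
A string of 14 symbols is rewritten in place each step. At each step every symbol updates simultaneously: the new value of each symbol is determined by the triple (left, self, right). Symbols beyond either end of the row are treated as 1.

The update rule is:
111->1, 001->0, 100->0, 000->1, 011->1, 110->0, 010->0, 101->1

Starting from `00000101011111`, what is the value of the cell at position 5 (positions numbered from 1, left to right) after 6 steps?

step 1: 01110010111111
step 2: 11100001111111
step 3: 11001101111111
step 4: 10001011111111
step 5: 00100111111111
step 6: 00000111111111
position 5 holds 0

0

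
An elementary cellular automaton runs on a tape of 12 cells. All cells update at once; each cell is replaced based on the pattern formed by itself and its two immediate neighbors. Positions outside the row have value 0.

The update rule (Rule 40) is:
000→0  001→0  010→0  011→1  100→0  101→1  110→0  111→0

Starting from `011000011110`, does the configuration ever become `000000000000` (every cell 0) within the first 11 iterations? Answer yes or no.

010000010000
000000000000
all cells are 0 at iteration 2

yes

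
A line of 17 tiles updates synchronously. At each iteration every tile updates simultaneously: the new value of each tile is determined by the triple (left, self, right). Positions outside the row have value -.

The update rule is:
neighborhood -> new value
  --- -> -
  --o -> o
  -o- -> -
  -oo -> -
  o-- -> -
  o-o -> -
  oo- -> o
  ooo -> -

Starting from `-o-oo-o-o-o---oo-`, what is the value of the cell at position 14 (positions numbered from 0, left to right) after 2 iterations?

-

o---o--------o-o-
---o--------o----
position 14 holds -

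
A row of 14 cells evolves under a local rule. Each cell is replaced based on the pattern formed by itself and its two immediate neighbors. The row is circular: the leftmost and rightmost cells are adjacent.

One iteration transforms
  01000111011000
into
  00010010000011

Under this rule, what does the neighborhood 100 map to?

0

At position 2 the neighborhood is 100; the next row has 0 there.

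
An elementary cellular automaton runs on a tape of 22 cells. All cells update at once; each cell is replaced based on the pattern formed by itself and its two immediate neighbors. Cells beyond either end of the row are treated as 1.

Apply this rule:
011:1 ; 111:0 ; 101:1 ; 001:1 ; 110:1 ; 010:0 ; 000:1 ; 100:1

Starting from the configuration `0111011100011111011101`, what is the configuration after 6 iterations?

1101110111110001110111
0111011100011111011100
1101110111110001110111  (repeats iteration 1; period 2)
iteration 6: 0111011100011111011100

0111011100011111011100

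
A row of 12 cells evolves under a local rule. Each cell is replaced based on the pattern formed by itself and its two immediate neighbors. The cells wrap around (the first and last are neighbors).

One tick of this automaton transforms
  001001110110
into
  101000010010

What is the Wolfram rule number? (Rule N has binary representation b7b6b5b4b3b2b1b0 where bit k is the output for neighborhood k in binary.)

position 6: 111 → 0  (bit 7 = 0)
position 7: 110 → 1  (bit 6 = 1)
position 8: 101 → 0  (bit 5 = 0)
position 3: 100 → 0  (bit 4 = 0)
position 5: 011 → 0  (bit 3 = 0)
position 2: 010 → 1  (bit 2 = 1)
position 1: 001 → 0  (bit 1 = 0)
position 0: 000 → 1  (bit 0 = 1)
bits b7..b0 = 01000101 = 69

69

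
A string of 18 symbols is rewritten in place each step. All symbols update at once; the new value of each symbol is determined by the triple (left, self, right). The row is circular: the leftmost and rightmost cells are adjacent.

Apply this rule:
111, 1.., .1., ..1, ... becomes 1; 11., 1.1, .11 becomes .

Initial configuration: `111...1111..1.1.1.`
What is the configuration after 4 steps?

...11111111111.11.

.1.111.11.111.1.1.
11..1......1..1.11
1.1111111111111..1
...11111111111.11.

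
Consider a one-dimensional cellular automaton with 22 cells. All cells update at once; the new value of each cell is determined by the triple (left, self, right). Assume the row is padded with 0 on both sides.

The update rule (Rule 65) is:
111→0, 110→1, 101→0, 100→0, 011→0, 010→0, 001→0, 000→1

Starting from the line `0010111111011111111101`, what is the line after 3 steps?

1000000001000000000100
0011111100011111110001
1000000101000000010100

1000000101000000010100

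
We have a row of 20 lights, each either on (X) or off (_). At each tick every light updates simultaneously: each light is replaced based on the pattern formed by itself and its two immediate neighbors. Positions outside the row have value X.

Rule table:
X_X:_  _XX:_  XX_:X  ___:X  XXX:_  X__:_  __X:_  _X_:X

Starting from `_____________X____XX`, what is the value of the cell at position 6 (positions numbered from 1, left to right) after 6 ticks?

_XXXXXXXXXXX_X_XX___
___________X_X__X_X_
_XXXXXXXXX_X_X__X_X_
_________X_X_X__X_X_
_XXXXXXX_X_X_X__X_X_
_______X_X_X_X__X_X_
position 6 holds _

_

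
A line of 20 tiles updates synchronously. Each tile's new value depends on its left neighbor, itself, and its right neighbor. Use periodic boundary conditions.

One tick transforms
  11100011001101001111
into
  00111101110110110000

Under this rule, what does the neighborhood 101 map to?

1

At position 12 the neighborhood is 101; the next row has 1 there.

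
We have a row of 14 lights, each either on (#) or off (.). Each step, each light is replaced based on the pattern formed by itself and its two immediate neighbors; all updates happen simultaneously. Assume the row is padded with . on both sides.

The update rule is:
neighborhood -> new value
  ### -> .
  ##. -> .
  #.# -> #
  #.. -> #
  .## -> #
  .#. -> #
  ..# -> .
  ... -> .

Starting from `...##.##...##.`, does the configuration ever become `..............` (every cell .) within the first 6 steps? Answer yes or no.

no

...#.##.#..#.#
...###.###.###
...#..##..##..
...##.#.#.#.#.
...#.#########
...###........
step 6 is ...###........, still not uniform .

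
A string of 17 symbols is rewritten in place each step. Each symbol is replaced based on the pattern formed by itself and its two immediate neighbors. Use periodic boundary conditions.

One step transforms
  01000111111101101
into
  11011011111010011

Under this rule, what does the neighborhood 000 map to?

At position 3 the neighborhood is 000; the next row has 1 there.

1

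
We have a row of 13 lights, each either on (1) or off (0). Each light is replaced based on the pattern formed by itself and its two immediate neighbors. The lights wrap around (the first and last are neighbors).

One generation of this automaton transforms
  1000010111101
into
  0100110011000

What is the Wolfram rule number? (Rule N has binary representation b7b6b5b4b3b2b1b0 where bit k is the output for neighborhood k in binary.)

150

position 8: 111 → 1  (bit 7 = 1)
position 0: 110 → 0  (bit 6 = 0)
position 6: 101 → 0  (bit 5 = 0)
position 1: 100 → 1  (bit 4 = 1)
position 7: 011 → 0  (bit 3 = 0)
position 5: 010 → 1  (bit 2 = 1)
position 4: 001 → 1  (bit 1 = 1)
position 2: 000 → 0  (bit 0 = 0)
bits b7..b0 = 10010110 = 150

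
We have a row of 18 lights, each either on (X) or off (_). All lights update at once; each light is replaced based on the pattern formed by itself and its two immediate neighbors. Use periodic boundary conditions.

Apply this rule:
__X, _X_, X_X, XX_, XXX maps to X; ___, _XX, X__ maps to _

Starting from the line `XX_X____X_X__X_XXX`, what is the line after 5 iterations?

iteration 1: XXXX___XXXX_XXX_XX
iteration 2: XXXX__X_XXXX_XXX_X
iteration 3: XXXX_XXX_XXXX_XXX_
iteration 4: _XXXX_XXX_XXXX_XXX
iteration 5: X_XXXX_XXX_XXXX_XX

X_XXXX_XXX_XXXX_XX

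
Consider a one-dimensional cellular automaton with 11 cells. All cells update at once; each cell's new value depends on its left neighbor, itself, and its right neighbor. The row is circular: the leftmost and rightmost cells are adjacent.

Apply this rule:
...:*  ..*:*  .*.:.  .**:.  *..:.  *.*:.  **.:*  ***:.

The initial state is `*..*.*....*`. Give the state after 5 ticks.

.**....***.

tick 1: *.*....***.
tick 2: ....***..*.
tick 3: ****..*.*..
tick 4: ...*.*....*
tick 5: .**....***.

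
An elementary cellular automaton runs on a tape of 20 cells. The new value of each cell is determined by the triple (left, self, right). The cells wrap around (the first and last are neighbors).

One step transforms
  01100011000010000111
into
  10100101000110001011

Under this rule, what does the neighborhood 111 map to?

1

At position 18 the neighborhood is 111; the next row has 1 there.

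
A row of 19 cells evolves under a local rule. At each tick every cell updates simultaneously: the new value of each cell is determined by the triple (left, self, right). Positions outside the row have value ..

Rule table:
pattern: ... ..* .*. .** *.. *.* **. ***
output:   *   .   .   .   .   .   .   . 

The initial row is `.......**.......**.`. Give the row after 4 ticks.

.......**.......***

******....*****....
.......**.......***
******....*****....  (repeats tick 1; period 2)
tick 4: .......**.......***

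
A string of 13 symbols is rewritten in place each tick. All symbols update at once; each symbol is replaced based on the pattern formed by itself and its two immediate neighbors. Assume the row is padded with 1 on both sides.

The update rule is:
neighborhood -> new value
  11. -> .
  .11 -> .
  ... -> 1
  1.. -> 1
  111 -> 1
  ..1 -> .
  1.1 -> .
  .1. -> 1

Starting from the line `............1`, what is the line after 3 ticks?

111111111..1.

tick 1: 11111111111..
tick 2: 1111111111.1.
tick 3: 111111111..1.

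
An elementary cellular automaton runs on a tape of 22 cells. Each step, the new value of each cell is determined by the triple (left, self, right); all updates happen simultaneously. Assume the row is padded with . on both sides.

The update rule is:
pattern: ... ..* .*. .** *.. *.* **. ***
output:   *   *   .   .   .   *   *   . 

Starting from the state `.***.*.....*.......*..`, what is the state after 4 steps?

.**.*..*.**..*...**..*

step 1: *..**..****..******..*
step 2: ..*.*.*...*.*.....*.*.
step 3: **.*.*..**.*..****.*..
step 4: .**.*..*.**..*...**..*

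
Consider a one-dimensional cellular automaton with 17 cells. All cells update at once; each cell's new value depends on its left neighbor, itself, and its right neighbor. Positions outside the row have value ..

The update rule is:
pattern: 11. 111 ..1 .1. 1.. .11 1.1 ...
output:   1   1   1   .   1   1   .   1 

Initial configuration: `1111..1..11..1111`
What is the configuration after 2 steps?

step 1: 111111.1111111111
step 2: 111111.1111111111

111111.1111111111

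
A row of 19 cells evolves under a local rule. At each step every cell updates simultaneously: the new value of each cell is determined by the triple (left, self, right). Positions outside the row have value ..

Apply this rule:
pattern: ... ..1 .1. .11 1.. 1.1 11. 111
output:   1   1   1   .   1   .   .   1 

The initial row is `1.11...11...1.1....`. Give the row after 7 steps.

1...111..1111.11111
1111.1.11.11...111.
.11..1......111.1.1
1..111111111.1..1.1
111.1111111..1111.1
.1...11111.11.11..1
11111.111.......111

11111.111.......111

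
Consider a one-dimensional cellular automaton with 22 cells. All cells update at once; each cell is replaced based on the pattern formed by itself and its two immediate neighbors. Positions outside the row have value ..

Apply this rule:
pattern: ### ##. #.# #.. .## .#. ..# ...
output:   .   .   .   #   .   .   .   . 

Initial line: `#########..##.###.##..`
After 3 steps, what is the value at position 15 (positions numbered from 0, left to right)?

.........#..........#.
..........#..........#
...........#..........
position 15 holds .

.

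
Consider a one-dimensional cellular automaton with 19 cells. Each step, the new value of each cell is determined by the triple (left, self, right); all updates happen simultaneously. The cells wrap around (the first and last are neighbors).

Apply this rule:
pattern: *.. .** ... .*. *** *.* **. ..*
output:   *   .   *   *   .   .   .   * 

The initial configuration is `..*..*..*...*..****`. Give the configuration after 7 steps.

***************....

***************....
...............****
***************....  (repeats step 1; period 2)
step 7: ***************....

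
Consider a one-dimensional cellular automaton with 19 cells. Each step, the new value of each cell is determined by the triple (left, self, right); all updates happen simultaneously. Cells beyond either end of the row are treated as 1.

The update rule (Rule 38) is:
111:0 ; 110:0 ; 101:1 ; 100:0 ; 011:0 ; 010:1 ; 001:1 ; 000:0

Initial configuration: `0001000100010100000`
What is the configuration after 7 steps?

step 1: 0011001100111100001
step 2: 0100010001000000010
step 3: 1100110011000000111
step 4: 0001000100000001000
step 5: 0011001100000011001
step 6: 0100010000000100010
step 7: 1100110000001100111

1100110000001100111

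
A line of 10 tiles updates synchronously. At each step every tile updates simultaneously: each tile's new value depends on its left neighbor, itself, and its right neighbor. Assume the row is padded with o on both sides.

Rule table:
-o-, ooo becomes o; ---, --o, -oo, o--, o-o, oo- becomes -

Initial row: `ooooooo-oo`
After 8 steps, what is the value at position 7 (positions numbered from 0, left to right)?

-

oooooo---o
ooooo-----
oooo------
ooo-------
oo--------
o---------
----------
----------
position 7 holds -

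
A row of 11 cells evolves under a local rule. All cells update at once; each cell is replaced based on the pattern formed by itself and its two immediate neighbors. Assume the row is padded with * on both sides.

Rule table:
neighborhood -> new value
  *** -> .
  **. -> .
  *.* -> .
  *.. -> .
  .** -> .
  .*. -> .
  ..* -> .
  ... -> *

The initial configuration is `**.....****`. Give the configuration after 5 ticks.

tick 1: ...***.....
tick 2: .*.....***.
tick 3: ...***.....  (repeats tick 1; period 2)
tick 5: ...***.....

...***.....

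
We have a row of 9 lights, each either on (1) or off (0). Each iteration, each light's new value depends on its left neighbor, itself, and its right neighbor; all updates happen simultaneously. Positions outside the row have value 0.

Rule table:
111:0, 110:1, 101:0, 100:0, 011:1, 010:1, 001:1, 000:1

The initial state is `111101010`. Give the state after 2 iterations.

100101010
101101010

101101010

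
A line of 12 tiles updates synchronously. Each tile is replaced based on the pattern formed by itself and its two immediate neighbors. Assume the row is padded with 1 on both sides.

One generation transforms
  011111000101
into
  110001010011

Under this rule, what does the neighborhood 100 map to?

0

At position 6 the neighborhood is 100; the next row has 0 there.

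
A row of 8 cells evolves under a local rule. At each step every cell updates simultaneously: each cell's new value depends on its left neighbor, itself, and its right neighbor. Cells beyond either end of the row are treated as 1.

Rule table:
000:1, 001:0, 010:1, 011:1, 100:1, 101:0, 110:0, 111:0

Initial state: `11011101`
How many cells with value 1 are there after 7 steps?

2

step 1: 00010001
step 2: 11011101  (repeats step 0; period 2)
step 7: 00010001
count of 1: 2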